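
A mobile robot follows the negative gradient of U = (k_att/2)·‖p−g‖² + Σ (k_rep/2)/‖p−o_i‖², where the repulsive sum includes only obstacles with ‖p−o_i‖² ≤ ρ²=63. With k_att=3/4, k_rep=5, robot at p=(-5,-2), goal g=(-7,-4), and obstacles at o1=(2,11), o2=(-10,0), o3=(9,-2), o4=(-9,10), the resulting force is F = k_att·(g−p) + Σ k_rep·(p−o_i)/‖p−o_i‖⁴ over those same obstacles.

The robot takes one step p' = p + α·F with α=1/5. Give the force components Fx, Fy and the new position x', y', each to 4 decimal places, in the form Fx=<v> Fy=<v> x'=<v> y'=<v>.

F_att = 3/4·(g−p) = 3/4·(-2,-2) = (-1.5000,-1.5000)
o1: d²=218 > ρ²=63 → inactive
o2: d²=29 ≤ ρ²=63; F_rep = 5·(5,-2)/29² = (0.0297,-0.0119)
o3: d²=196 > ρ²=63 → inactive
o4: d²=160 > ρ²=63 → inactive
F = F_att + ΣF_rep = (-1.4703,-1.5119)
p' = p + 1/5·F = (-5.2941,-2.3024)

Fx=-1.4703 Fy=-1.5119 x'=-5.2941 y'=-2.3024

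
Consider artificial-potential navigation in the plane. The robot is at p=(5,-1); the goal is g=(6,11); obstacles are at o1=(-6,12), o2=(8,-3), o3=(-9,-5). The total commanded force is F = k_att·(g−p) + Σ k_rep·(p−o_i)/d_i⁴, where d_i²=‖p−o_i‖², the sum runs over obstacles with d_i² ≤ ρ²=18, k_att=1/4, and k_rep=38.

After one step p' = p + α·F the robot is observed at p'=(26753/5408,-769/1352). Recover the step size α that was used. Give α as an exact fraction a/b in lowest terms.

F_att = 1/4·(g−p) = 1/4·(1,12) = (0.2500,3.0000)
o1: d²=290 > ρ²=18 → inactive
o2: d²=13 ≤ ρ²=18; F_rep = 38·(-3,2)/13² = (-0.6746,0.4497)
o3: d²=212 > ρ²=18 → inactive
F = F_att + ΣF_rep = (-0.4246,3.4497)
Δp = p'−p = (-0.0531,0.4312); α = Δx/Fx = (-287/5408) / (-287/676) = 1/8
check: Δy/Fy = (583/1352) / (583/169) = 1/8 ✓

α = 1/8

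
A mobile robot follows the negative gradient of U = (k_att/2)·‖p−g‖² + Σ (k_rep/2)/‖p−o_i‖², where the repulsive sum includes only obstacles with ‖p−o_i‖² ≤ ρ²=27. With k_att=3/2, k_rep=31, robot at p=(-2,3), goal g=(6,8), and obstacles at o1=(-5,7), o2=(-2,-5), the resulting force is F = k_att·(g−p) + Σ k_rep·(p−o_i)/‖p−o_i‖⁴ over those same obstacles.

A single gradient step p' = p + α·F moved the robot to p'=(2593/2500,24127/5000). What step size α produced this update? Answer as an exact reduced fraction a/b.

F_att = 3/2·(g−p) = 3/2·(8,5) = (12.0000,7.5000)
o1: d²=25 ≤ ρ²=27; F_rep = 31·(3,-4)/25² = (0.1488,-0.1984)
o2: d²=64 > ρ²=27 → inactive
F = F_att + ΣF_rep = (12.1488,7.3016)
Δp = p'−p = (3.0372,1.8254); α = Δx/Fx = (7593/2500) / (7593/625) = 1/4
check: Δy/Fy = (9127/5000) / (9127/1250) = 1/4 ✓

α = 1/4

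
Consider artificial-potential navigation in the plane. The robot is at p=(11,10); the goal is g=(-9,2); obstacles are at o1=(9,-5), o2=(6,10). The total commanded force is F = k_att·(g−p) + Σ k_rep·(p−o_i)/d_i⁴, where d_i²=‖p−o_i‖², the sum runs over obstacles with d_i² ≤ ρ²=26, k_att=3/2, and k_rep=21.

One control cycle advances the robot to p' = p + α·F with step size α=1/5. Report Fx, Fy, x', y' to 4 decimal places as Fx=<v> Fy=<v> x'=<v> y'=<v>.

Fx=-29.8320 Fy=-12.0000 x'=5.0336 y'=7.6000

F_att = 3/2·(g−p) = 3/2·(-20,-8) = (-30.0000,-12.0000)
o1: d²=229 > ρ²=26 → inactive
o2: d²=25 ≤ ρ²=26; F_rep = 21·(5,0)/25² = (0.1680,0.0000)
F = F_att + ΣF_rep = (-29.8320,-12.0000)
p' = p + 1/5·F = (5.0336,7.6000)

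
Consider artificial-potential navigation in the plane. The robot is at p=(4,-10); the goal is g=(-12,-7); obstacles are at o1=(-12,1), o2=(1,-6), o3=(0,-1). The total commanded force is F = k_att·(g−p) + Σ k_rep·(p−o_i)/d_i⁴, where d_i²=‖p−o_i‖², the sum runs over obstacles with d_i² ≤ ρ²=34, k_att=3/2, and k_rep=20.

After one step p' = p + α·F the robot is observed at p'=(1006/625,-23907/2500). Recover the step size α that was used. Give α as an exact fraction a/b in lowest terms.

α = 1/10

F_att = 3/2·(g−p) = 3/2·(-16,3) = (-24.0000,4.5000)
o1: d²=377 > ρ²=34 → inactive
o2: d²=25 ≤ ρ²=34; F_rep = 20·(3,-4)/25² = (0.0960,-0.1280)
o3: d²=97 > ρ²=34 → inactive
F = F_att + ΣF_rep = (-23.9040,4.3720)
Δp = p'−p = (-2.3904,0.4372); α = Δx/Fx = (-1494/625) / (-2988/125) = 1/10
check: Δy/Fy = (1093/2500) / (1093/250) = 1/10 ✓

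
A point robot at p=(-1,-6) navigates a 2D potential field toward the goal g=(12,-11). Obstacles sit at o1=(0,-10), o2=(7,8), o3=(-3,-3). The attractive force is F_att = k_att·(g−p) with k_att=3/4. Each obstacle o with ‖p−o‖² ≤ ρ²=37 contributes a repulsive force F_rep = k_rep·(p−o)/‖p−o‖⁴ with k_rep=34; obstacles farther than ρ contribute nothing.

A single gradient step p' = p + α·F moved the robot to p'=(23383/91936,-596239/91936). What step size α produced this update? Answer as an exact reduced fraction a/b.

F_att = 3/4·(g−p) = 3/4·(13,-5) = (9.7500,-3.7500)
o1: d²=17 ≤ ρ²=37; F_rep = 34·(-1,4)/17² = (-0.1176,0.4706)
o2: d²=260 > ρ²=37 → inactive
o3: d²=13 ≤ ρ²=37; F_rep = 34·(2,-3)/13² = (0.4024,-0.6036)
F = F_att + ΣF_rep = (10.0347,-3.8830)
Δp = p'−p = (1.2543,-0.4854); α = Δx/Fx = (115319/91936) / (115319/11492) = 1/8
check: Δy/Fy = (-44623/91936) / (-44623/11492) = 1/8 ✓

α = 1/8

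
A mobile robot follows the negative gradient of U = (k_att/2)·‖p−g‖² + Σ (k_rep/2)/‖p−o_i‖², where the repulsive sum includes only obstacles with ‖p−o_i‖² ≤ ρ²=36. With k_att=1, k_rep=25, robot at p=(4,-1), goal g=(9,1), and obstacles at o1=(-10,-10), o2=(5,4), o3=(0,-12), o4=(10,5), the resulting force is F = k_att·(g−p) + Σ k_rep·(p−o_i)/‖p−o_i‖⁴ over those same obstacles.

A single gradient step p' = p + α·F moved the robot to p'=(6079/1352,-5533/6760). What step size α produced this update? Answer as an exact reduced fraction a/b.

F_att = 1·(g−p) = 1·(5,2) = (5.0000,2.0000)
o1: d²=277 > ρ²=36 → inactive
o2: d²=26 ≤ ρ²=36; F_rep = 25·(-1,-5)/26² = (-0.0370,-0.1849)
o3: d²=137 > ρ²=36 → inactive
o4: d²=72 > ρ²=36 → inactive
F = F_att + ΣF_rep = (4.9630,1.8151)
Δp = p'−p = (0.4963,0.1815); α = Δx/Fx = (671/1352) / (3355/676) = 1/10
check: Δy/Fy = (1227/6760) / (1227/676) = 1/10 ✓

α = 1/10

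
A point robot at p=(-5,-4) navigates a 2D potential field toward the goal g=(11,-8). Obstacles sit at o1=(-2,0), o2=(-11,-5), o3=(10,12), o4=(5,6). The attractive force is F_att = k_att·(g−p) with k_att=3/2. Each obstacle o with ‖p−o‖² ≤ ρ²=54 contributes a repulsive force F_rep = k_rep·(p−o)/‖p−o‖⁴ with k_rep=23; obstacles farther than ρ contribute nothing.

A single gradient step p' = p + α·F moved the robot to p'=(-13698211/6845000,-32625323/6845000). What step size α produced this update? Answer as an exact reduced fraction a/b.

F_att = 3/2·(g−p) = 3/2·(16,-4) = (24.0000,-6.0000)
o1: d²=25 ≤ ρ²=54; F_rep = 23·(-3,-4)/25² = (-0.1104,-0.1472)
o2: d²=37 ≤ ρ²=54; F_rep = 23·(6,1)/37² = (0.1008,0.0168)
o3: d²=481 > ρ²=54 → inactive
o4: d²=200 > ρ²=54 → inactive
F = F_att + ΣF_rep = (23.9904,-6.1304)
Δp = p'−p = (2.9988,-0.7663); α = Δx/Fx = (20526789/6845000) / (20526789/855625) = 1/8
check: Δy/Fy = (-5245323/6845000) / (-5245323/855625) = 1/8 ✓

α = 1/8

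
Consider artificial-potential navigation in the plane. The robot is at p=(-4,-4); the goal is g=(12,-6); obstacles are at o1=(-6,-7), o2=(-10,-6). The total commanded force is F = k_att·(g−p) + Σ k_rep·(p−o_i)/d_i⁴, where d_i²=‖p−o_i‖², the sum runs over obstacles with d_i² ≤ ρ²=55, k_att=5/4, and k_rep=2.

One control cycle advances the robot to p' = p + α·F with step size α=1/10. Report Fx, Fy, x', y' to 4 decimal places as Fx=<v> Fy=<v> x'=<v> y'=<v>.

Fx=20.0312 Fy=-2.4620 x'=-1.9969 y'=-4.2462

F_att = 5/4·(g−p) = 5/4·(16,-2) = (20.0000,-2.5000)
o1: d²=13 ≤ ρ²=55; F_rep = 2·(2,3)/13² = (0.0237,0.0355)
o2: d²=40 ≤ ρ²=55; F_rep = 2·(6,2)/40² = (0.0075,0.0025)
F = F_att + ΣF_rep = (20.0312,-2.4620)
p' = p + 1/10·F = (-1.9969,-4.2462)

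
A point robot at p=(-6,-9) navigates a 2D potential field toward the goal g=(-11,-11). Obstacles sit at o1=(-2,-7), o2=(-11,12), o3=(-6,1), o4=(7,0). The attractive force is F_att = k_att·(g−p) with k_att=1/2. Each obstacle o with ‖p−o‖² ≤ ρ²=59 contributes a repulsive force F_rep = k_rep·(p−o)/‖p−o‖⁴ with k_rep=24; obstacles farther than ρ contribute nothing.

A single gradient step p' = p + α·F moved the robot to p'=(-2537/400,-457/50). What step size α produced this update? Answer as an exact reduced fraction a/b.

α = 1/8

F_att = 1/2·(g−p) = 1/2·(-5,-2) = (-2.5000,-1.0000)
o1: d²=20 ≤ ρ²=59; F_rep = 24·(-4,-2)/20² = (-0.2400,-0.1200)
o2: d²=466 > ρ²=59 → inactive
o3: d²=100 > ρ²=59 → inactive
o4: d²=250 > ρ²=59 → inactive
F = F_att + ΣF_rep = (-2.7400,-1.1200)
Δp = p'−p = (-0.3425,-0.1400); α = Δx/Fx = (-137/400) / (-137/50) = 1/8
check: Δy/Fy = (-7/50) / (-28/25) = 1/8 ✓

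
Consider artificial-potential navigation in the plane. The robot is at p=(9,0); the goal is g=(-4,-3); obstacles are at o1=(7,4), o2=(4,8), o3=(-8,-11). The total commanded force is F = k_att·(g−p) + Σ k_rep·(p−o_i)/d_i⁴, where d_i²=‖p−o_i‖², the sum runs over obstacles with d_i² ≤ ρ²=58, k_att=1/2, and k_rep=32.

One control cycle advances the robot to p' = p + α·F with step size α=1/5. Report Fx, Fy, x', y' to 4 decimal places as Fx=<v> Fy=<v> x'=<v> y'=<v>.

F_att = 1/2·(g−p) = 1/2·(-13,-3) = (-6.5000,-1.5000)
o1: d²=20 ≤ ρ²=58; F_rep = 32·(2,-4)/20² = (0.1600,-0.3200)
o2: d²=89 > ρ²=58 → inactive
o3: d²=410 > ρ²=58 → inactive
F = F_att + ΣF_rep = (-6.3400,-1.8200)
p' = p + 1/5·F = (7.7320,-0.3640)

Fx=-6.3400 Fy=-1.8200 x'=7.7320 y'=-0.3640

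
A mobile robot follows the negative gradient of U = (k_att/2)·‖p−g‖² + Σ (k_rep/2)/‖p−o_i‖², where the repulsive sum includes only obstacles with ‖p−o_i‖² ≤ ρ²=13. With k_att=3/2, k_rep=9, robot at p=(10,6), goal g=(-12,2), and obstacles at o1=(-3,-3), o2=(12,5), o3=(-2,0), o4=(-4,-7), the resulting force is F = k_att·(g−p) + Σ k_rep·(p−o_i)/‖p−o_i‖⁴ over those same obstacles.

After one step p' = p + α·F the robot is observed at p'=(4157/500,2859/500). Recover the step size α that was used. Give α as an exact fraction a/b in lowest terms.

F_att = 3/2·(g−p) = 3/2·(-22,-4) = (-33.0000,-6.0000)
o1: d²=250 > ρ²=13 → inactive
o2: d²=5 ≤ ρ²=13; F_rep = 9·(-2,1)/5² = (-0.7200,0.3600)
o3: d²=180 > ρ²=13 → inactive
o4: d²=365 > ρ²=13 → inactive
F = F_att + ΣF_rep = (-33.7200,-5.6400)
Δp = p'−p = (-1.6860,-0.2820); α = Δx/Fx = (-843/500) / (-843/25) = 1/20
check: Δy/Fy = (-141/500) / (-141/25) = 1/20 ✓

α = 1/20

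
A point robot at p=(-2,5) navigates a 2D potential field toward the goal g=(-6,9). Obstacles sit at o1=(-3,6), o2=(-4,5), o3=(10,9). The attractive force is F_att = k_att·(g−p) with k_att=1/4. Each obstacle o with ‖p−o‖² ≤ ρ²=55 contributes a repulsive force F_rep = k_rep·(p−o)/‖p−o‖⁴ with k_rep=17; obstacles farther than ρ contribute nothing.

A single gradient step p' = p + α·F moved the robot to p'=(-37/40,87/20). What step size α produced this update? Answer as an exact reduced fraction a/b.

α = 1/5

F_att = 1/4·(g−p) = 1/4·(-4,4) = (-1.0000,1.0000)
o1: d²=2 ≤ ρ²=55; F_rep = 17·(1,-1)/2² = (4.2500,-4.2500)
o2: d²=4 ≤ ρ²=55; F_rep = 17·(2,0)/4² = (2.1250,0.0000)
o3: d²=160 > ρ²=55 → inactive
F = F_att + ΣF_rep = (5.3750,-3.2500)
Δp = p'−p = (1.0750,-0.6500); α = Δx/Fx = (43/40) / (43/8) = 1/5
check: Δy/Fy = (-13/20) / (-13/4) = 1/5 ✓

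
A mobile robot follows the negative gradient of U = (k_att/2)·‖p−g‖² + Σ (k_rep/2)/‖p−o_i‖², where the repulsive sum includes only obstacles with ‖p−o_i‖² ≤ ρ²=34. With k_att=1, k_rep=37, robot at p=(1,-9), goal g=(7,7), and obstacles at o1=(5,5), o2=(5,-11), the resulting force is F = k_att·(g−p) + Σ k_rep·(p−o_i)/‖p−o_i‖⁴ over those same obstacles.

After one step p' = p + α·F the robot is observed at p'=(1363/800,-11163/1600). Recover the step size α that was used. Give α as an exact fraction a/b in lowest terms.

F_att = 1·(g−p) = 1·(6,16) = (6.0000,16.0000)
o1: d²=212 > ρ²=34 → inactive
o2: d²=20 ≤ ρ²=34; F_rep = 37·(-4,2)/20² = (-0.3700,0.1850)
F = F_att + ΣF_rep = (5.6300,16.1850)
Δp = p'−p = (0.7037,2.0231); α = Δx/Fx = (563/800) / (563/100) = 1/8
check: Δy/Fy = (3237/1600) / (3237/200) = 1/8 ✓

α = 1/8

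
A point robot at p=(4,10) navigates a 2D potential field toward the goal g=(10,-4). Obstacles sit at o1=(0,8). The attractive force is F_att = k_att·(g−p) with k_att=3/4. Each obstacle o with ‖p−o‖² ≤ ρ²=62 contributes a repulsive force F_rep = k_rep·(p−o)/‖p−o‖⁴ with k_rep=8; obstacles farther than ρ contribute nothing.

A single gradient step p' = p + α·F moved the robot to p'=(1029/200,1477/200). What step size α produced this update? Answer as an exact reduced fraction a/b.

α = 1/4

F_att = 3/4·(g−p) = 3/4·(6,-14) = (4.5000,-10.5000)
o1: d²=20 ≤ ρ²=62; F_rep = 8·(4,2)/20² = (0.0800,0.0400)
F = F_att + ΣF_rep = (4.5800,-10.4600)
Δp = p'−p = (1.1450,-2.6150); α = Δx/Fx = (229/200) / (229/50) = 1/4
check: Δy/Fy = (-523/200) / (-523/50) = 1/4 ✓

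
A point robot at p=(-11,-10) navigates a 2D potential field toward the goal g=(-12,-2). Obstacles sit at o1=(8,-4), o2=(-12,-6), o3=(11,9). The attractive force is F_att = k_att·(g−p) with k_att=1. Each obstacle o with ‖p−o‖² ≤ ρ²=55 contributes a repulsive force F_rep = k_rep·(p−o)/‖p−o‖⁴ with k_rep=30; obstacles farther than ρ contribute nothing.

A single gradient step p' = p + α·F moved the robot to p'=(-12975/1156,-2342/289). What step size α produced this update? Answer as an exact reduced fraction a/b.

α = 1/4

F_att = 1·(g−p) = 1·(-1,8) = (-1.0000,8.0000)
o1: d²=397 > ρ²=55 → inactive
o2: d²=17 ≤ ρ²=55; F_rep = 30·(1,-4)/17² = (0.1038,-0.4152)
o3: d²=845 > ρ²=55 → inactive
F = F_att + ΣF_rep = (-0.8962,7.5848)
Δp = p'−p = (-0.2240,1.8962); α = Δx/Fx = (-259/1156) / (-259/289) = 1/4
check: Δy/Fy = (548/289) / (2192/289) = 1/4 ✓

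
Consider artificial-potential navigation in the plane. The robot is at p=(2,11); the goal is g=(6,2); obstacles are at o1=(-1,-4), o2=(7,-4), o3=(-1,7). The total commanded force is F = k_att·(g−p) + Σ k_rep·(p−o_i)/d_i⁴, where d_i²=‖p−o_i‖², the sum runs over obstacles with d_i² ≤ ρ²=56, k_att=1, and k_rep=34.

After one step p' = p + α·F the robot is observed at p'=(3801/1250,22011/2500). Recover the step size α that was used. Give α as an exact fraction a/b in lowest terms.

F_att = 1·(g−p) = 1·(4,-9) = (4.0000,-9.0000)
o1: d²=234 > ρ²=56 → inactive
o2: d²=250 > ρ²=56 → inactive
o3: d²=25 ≤ ρ²=56; F_rep = 34·(3,4)/25² = (0.1632,0.2176)
F = F_att + ΣF_rep = (4.1632,-8.7824)
Δp = p'−p = (1.0408,-2.1956); α = Δx/Fx = (1301/1250) / (2602/625) = 1/4
check: Δy/Fy = (-5489/2500) / (-5489/625) = 1/4 ✓

α = 1/4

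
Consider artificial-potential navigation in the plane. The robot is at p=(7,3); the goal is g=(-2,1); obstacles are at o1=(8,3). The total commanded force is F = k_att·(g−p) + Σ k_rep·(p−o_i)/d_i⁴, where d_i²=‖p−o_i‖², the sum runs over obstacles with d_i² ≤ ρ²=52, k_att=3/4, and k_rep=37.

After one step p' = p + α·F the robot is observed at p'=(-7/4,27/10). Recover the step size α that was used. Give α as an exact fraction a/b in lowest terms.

α = 1/5

F_att = 3/4·(g−p) = 3/4·(-9,-2) = (-6.7500,-1.5000)
o1: d²=1 ≤ ρ²=52; F_rep = 37·(-1,0)/1² = (-37.0000,0.0000)
F = F_att + ΣF_rep = (-43.7500,-1.5000)
Δp = p'−p = (-8.7500,-0.3000); α = Δx/Fx = (-35/4) / (-175/4) = 1/5
check: Δy/Fy = (-3/10) / (-3/2) = 1/5 ✓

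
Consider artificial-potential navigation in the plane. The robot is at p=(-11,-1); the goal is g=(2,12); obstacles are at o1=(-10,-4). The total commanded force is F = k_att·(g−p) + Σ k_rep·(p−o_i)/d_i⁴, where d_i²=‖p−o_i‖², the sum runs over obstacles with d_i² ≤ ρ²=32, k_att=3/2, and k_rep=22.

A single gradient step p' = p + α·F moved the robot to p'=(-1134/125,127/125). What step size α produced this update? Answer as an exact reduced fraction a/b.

α = 1/10

F_att = 3/2·(g−p) = 3/2·(13,13) = (19.5000,19.5000)
o1: d²=10 ≤ ρ²=32; F_rep = 22·(-1,3)/10² = (-0.2200,0.6600)
F = F_att + ΣF_rep = (19.2800,20.1600)
Δp = p'−p = (1.9280,2.0160); α = Δx/Fx = (241/125) / (482/25) = 1/10
check: Δy/Fy = (252/125) / (504/25) = 1/10 ✓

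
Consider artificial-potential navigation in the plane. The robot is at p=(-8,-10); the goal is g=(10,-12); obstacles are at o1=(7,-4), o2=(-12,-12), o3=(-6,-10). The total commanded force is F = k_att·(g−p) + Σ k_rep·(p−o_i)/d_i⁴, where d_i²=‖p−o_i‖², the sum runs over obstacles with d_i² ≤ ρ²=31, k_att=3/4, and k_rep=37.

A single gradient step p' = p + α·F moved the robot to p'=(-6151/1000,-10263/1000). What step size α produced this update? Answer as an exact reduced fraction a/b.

F_att = 3/4·(g−p) = 3/4·(18,-2) = (13.5000,-1.5000)
o1: d²=261 > ρ²=31 → inactive
o2: d²=20 ≤ ρ²=31; F_rep = 37·(4,2)/20² = (0.3700,0.1850)
o3: d²=4 ≤ ρ²=31; F_rep = 37·(-2,0)/4² = (-4.6250,0.0000)
F = F_att + ΣF_rep = (9.2450,-1.3150)
Δp = p'−p = (1.8490,-0.2630); α = Δx/Fx = (1849/1000) / (1849/200) = 1/5
check: Δy/Fy = (-263/1000) / (-263/200) = 1/5 ✓

α = 1/5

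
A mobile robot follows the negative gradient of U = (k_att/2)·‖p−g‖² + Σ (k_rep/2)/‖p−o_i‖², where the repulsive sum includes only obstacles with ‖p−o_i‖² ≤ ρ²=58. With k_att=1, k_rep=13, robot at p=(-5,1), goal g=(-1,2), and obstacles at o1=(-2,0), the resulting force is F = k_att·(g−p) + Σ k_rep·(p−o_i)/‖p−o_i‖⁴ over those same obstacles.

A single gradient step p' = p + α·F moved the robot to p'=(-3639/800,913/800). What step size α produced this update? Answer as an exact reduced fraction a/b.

α = 1/8

F_att = 1·(g−p) = 1·(4,1) = (4.0000,1.0000)
o1: d²=10 ≤ ρ²=58; F_rep = 13·(-3,1)/10² = (-0.3900,0.1300)
F = F_att + ΣF_rep = (3.6100,1.1300)
Δp = p'−p = (0.4512,0.1412); α = Δx/Fx = (361/800) / (361/100) = 1/8
check: Δy/Fy = (113/800) / (113/100) = 1/8 ✓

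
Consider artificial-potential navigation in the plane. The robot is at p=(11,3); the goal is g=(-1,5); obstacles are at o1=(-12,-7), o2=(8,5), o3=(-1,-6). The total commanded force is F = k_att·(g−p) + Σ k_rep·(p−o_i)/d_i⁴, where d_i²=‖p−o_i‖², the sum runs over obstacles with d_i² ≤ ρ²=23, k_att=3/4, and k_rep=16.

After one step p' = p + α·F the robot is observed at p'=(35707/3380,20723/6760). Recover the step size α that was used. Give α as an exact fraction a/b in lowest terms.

F_att = 3/4·(g−p) = 3/4·(-12,2) = (-9.0000,1.5000)
o1: d²=629 > ρ²=23 → inactive
o2: d²=13 ≤ ρ²=23; F_rep = 16·(3,-2)/13² = (0.2840,-0.1893)
o3: d²=225 > ρ²=23 → inactive
F = F_att + ΣF_rep = (-8.7160,1.3107)
Δp = p'−p = (-0.4358,0.0655); α = Δx/Fx = (-1473/3380) / (-1473/169) = 1/20
check: Δy/Fy = (443/6760) / (443/338) = 1/20 ✓

α = 1/20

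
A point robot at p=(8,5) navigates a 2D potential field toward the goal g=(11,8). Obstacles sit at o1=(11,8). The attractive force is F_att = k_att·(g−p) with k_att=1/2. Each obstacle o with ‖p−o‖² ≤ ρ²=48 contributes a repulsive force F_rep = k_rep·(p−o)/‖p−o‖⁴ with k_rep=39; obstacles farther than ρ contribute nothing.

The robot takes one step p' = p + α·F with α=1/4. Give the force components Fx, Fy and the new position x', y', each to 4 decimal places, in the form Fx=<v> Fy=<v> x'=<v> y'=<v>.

Fx=1.1389 Fy=1.1389 x'=8.2847 y'=5.2847

F_att = 1/2·(g−p) = 1/2·(3,3) = (1.5000,1.5000)
o1: d²=18 ≤ ρ²=48; F_rep = 39·(-3,-3)/18² = (-0.3611,-0.3611)
F = F_att + ΣF_rep = (1.1389,1.1389)
p' = p + 1/4·F = (8.2847,5.2847)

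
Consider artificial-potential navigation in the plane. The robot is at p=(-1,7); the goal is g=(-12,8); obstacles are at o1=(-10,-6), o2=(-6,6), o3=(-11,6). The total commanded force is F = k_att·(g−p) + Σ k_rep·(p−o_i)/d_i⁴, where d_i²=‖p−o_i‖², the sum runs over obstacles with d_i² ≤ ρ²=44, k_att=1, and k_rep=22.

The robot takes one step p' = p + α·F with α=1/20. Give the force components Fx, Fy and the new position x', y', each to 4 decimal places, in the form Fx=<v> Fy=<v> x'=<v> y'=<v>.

Fx=-10.8373 Fy=1.0325 x'=-1.5419 y'=7.0516

F_att = 1·(g−p) = 1·(-11,1) = (-11.0000,1.0000)
o1: d²=250 > ρ²=44 → inactive
o2: d²=26 ≤ ρ²=44; F_rep = 22·(5,1)/26² = (0.1627,0.0325)
o3: d²=101 > ρ²=44 → inactive
F = F_att + ΣF_rep = (-10.8373,1.0325)
p' = p + 1/20·F = (-1.5419,7.0516)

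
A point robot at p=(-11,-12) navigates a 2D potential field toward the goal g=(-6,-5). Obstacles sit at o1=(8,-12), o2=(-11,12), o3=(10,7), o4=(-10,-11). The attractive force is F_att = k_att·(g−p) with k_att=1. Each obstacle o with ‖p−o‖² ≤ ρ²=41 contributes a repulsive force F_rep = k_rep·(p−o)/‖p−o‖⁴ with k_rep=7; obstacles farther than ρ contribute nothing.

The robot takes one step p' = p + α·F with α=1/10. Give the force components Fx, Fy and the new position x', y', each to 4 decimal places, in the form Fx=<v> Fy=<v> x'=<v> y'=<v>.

F_att = 1·(g−p) = 1·(5,7) = (5.0000,7.0000)
o1: d²=361 > ρ²=41 → inactive
o2: d²=576 > ρ²=41 → inactive
o3: d²=802 > ρ²=41 → inactive
o4: d²=2 ≤ ρ²=41; F_rep = 7·(-1,-1)/2² = (-1.7500,-1.7500)
F = F_att + ΣF_rep = (3.2500,5.2500)
p' = p + 1/10·F = (-10.6750,-11.4750)

Fx=3.2500 Fy=5.2500 x'=-10.6750 y'=-11.4750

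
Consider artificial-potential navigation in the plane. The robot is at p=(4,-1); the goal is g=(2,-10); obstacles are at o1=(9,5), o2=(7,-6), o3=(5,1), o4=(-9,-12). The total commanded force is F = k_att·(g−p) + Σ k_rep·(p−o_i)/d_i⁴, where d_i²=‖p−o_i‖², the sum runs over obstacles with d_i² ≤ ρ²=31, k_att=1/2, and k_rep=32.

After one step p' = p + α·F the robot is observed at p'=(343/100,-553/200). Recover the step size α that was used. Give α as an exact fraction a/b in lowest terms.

F_att = 1/2·(g−p) = 1/2·(-2,-9) = (-1.0000,-4.5000)
o1: d²=61 > ρ²=31 → inactive
o2: d²=34 > ρ²=31 → inactive
o3: d²=5 ≤ ρ²=31; F_rep = 32·(-1,-2)/5² = (-1.2800,-2.5600)
o4: d²=290 > ρ²=31 → inactive
F = F_att + ΣF_rep = (-2.2800,-7.0600)
Δp = p'−p = (-0.5700,-1.7650); α = Δx/Fx = (-57/100) / (-57/25) = 1/4
check: Δy/Fy = (-353/200) / (-353/50) = 1/4 ✓

α = 1/4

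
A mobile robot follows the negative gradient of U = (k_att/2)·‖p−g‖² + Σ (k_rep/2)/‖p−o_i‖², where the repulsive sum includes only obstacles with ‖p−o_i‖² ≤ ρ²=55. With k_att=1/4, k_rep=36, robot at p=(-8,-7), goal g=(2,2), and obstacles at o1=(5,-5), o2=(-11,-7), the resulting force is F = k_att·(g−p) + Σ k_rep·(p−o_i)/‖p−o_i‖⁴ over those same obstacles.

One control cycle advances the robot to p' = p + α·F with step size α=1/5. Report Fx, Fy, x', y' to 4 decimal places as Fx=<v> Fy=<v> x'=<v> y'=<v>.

F_att = 1/4·(g−p) = 1/4·(10,9) = (2.5000,2.2500)
o1: d²=173 > ρ²=55 → inactive
o2: d²=9 ≤ ρ²=55; F_rep = 36·(3,0)/9² = (1.3333,0.0000)
F = F_att + ΣF_rep = (3.8333,2.2500)
p' = p + 1/5·F = (-7.2333,-6.5500)

Fx=3.8333 Fy=2.2500 x'=-7.2333 y'=-6.5500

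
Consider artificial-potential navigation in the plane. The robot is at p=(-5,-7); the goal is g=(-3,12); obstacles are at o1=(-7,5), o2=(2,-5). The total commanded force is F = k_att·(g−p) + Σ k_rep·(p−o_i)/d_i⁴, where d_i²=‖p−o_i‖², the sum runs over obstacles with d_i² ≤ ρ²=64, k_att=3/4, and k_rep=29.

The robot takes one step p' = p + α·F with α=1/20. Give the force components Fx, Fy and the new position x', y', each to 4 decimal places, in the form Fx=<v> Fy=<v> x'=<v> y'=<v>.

Fx=1.4277 Fy=14.2294 x'=-4.9286 y'=-6.2885

F_att = 3/4·(g−p) = 3/4·(2,19) = (1.5000,14.2500)
o1: d²=148 > ρ²=64 → inactive
o2: d²=53 ≤ ρ²=64; F_rep = 29·(-7,-2)/53² = (-0.0723,-0.0206)
F = F_att + ΣF_rep = (1.4277,14.2294)
p' = p + 1/20·F = (-4.9286,-6.2885)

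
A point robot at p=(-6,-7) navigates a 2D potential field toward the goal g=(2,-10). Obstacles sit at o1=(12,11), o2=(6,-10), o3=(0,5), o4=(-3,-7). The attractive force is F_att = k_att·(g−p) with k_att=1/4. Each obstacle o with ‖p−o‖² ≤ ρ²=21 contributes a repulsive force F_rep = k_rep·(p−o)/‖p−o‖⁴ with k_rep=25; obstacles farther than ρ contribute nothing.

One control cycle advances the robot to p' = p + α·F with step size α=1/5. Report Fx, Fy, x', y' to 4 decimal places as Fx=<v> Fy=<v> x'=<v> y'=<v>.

Fx=1.0741 Fy=-0.7500 x'=-5.7852 y'=-7.1500

F_att = 1/4·(g−p) = 1/4·(8,-3) = (2.0000,-0.7500)
o1: d²=648 > ρ²=21 → inactive
o2: d²=153 > ρ²=21 → inactive
o3: d²=180 > ρ²=21 → inactive
o4: d²=9 ≤ ρ²=21; F_rep = 25·(-3,0)/9² = (-0.9259,0.0000)
F = F_att + ΣF_rep = (1.0741,-0.7500)
p' = p + 1/5·F = (-5.7852,-7.1500)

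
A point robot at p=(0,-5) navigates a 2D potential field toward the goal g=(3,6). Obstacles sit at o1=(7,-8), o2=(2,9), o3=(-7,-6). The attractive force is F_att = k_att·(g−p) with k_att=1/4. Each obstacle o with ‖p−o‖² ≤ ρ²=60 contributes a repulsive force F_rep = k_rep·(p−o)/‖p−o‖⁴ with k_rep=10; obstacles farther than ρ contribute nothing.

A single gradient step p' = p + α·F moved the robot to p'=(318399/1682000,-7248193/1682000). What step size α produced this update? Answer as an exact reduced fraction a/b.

F_att = 1/4·(g−p) = 1/4·(3,11) = (0.7500,2.7500)
o1: d²=58 ≤ ρ²=60; F_rep = 10·(-7,3)/58² = (-0.0208,0.0089)
o2: d²=200 > ρ²=60 → inactive
o3: d²=50 ≤ ρ²=60; F_rep = 10·(7,1)/50² = (0.0280,0.0040)
F = F_att + ΣF_rep = (0.7572,2.7629)
Δp = p'−p = (0.1893,0.6907); α = Δx/Fx = (318399/1682000) / (318399/420500) = 1/4
check: Δy/Fy = (1161807/1682000) / (1161807/420500) = 1/4 ✓

α = 1/4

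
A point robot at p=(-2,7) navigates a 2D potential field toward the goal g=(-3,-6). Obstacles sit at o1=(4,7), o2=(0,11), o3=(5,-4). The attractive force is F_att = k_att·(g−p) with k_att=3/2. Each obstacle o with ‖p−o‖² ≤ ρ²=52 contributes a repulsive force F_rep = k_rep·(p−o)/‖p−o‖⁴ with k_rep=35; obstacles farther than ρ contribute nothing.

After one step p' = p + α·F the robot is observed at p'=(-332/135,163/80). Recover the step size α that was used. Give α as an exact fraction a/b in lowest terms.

α = 1/4

F_att = 3/2·(g−p) = 3/2·(-1,-13) = (-1.5000,-19.5000)
o1: d²=36 ≤ ρ²=52; F_rep = 35·(-6,0)/36² = (-0.1620,0.0000)
o2: d²=20 ≤ ρ²=52; F_rep = 35·(-2,-4)/20² = (-0.1750,-0.3500)
o3: d²=170 > ρ²=52 → inactive
F = F_att + ΣF_rep = (-1.8370,-19.8500)
Δp = p'−p = (-0.4593,-4.9625); α = Δx/Fx = (-62/135) / (-248/135) = 1/4
check: Δy/Fy = (-397/80) / (-397/20) = 1/4 ✓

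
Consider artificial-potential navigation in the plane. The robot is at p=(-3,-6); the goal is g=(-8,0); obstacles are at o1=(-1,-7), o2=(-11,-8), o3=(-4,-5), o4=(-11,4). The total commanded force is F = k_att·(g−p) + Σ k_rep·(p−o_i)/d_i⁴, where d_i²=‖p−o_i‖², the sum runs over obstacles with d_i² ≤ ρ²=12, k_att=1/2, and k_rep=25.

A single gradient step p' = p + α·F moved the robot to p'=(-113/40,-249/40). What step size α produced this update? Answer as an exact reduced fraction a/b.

F_att = 1/2·(g−p) = 1/2·(-5,6) = (-2.5000,3.0000)
o1: d²=5 ≤ ρ²=12; F_rep = 25·(-2,1)/5² = (-2.0000,1.0000)
o2: d²=68 > ρ²=12 → inactive
o3: d²=2 ≤ ρ²=12; F_rep = 25·(1,-1)/2² = (6.2500,-6.2500)
o4: d²=164 > ρ²=12 → inactive
F = F_att + ΣF_rep = (1.7500,-2.2500)
Δp = p'−p = (0.1750,-0.2250); α = Δx/Fx = (7/40) / (7/4) = 1/10
check: Δy/Fy = (-9/40) / (-9/4) = 1/10 ✓

α = 1/10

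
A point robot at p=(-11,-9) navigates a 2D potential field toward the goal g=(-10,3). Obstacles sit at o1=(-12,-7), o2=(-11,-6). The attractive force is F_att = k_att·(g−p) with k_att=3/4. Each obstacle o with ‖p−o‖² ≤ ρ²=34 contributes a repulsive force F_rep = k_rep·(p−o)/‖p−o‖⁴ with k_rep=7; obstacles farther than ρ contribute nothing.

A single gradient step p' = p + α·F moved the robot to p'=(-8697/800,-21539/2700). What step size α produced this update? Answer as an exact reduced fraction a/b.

α = 1/8

F_att = 3/4·(g−p) = 3/4·(1,12) = (0.7500,9.0000)
o1: d²=5 ≤ ρ²=34; F_rep = 7·(1,-2)/5² = (0.2800,-0.5600)
o2: d²=9 ≤ ρ²=34; F_rep = 7·(0,-3)/9² = (0.0000,-0.2593)
F = F_att + ΣF_rep = (1.0300,8.1807)
Δp = p'−p = (0.1288,1.0226); α = Δx/Fx = (103/800) / (103/100) = 1/8
check: Δy/Fy = (2761/2700) / (5522/675) = 1/8 ✓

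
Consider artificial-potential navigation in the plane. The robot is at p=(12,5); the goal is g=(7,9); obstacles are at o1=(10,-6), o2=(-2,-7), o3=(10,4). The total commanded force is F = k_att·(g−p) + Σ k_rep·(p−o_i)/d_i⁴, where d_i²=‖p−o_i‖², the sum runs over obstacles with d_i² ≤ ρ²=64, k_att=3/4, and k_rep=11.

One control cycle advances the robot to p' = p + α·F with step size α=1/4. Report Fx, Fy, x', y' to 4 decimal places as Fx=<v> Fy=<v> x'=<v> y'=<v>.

Fx=-2.8700 Fy=3.4400 x'=11.2825 y'=5.8600

F_att = 3/4·(g−p) = 3/4·(-5,4) = (-3.7500,3.0000)
o1: d²=125 > ρ²=64 → inactive
o2: d²=340 > ρ²=64 → inactive
o3: d²=5 ≤ ρ²=64; F_rep = 11·(2,1)/5² = (0.8800,0.4400)
F = F_att + ΣF_rep = (-2.8700,3.4400)
p' = p + 1/4·F = (11.2825,5.8600)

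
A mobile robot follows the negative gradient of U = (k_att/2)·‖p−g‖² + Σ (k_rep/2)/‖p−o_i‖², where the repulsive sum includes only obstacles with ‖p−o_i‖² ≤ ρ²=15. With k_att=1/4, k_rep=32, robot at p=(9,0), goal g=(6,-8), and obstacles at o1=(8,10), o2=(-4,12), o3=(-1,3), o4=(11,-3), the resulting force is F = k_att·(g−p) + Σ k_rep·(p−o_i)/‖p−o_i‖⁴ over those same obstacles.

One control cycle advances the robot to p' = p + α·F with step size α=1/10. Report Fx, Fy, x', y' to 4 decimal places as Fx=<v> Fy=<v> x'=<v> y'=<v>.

Fx=-1.1287 Fy=-1.4320 x'=8.8871 y'=-0.1432

F_att = 1/4·(g−p) = 1/4·(-3,-8) = (-0.7500,-2.0000)
o1: d²=101 > ρ²=15 → inactive
o2: d²=313 > ρ²=15 → inactive
o3: d²=109 > ρ²=15 → inactive
o4: d²=13 ≤ ρ²=15; F_rep = 32·(-2,3)/13² = (-0.3787,0.5680)
F = F_att + ΣF_rep = (-1.1287,-1.4320)
p' = p + 1/10·F = (8.8871,-0.1432)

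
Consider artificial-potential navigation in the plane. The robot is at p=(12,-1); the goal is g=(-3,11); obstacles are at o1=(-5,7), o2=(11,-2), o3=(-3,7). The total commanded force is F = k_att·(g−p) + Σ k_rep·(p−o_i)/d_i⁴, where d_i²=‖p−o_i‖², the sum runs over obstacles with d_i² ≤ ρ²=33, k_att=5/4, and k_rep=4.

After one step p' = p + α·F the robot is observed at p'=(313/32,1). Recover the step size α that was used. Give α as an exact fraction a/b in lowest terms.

α = 1/8

F_att = 5/4·(g−p) = 5/4·(-15,12) = (-18.7500,15.0000)
o1: d²=353 > ρ²=33 → inactive
o2: d²=2 ≤ ρ²=33; F_rep = 4·(1,1)/2² = (1.0000,1.0000)
o3: d²=289 > ρ²=33 → inactive
F = F_att + ΣF_rep = (-17.7500,16.0000)
Δp = p'−p = (-2.2188,2.0000); α = Δx/Fx = (-71/32) / (-71/4) = 1/8
check: Δy/Fy = (2) / (16) = 1/8 ✓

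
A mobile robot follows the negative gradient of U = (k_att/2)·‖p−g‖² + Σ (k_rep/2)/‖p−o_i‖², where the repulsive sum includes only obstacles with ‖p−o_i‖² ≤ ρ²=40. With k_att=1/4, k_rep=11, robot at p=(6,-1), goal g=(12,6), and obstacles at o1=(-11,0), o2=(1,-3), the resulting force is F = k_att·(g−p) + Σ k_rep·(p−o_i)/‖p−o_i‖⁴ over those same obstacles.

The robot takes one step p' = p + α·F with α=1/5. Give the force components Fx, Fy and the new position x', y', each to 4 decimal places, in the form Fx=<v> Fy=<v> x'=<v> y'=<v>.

Fx=1.5654 Fy=1.7762 x'=6.3131 y'=-0.6448

F_att = 1/4·(g−p) = 1/4·(6,7) = (1.5000,1.7500)
o1: d²=290 > ρ²=40 → inactive
o2: d²=29 ≤ ρ²=40; F_rep = 11·(5,2)/29² = (0.0654,0.0262)
F = F_att + ΣF_rep = (1.5654,1.7762)
p' = p + 1/5·F = (6.3131,-0.6448)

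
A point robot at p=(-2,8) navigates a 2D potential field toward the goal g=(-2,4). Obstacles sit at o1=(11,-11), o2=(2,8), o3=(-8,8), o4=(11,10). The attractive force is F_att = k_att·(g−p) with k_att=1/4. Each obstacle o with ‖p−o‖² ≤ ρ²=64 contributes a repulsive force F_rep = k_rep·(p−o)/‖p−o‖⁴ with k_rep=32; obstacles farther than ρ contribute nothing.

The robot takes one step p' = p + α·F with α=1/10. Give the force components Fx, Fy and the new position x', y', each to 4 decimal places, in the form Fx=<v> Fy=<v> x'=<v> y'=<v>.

Fx=-0.3519 Fy=-1.0000 x'=-2.0352 y'=7.9000

F_att = 1/4·(g−p) = 1/4·(0,-4) = (0.0000,-1.0000)
o1: d²=530 > ρ²=64 → inactive
o2: d²=16 ≤ ρ²=64; F_rep = 32·(-4,0)/16² = (-0.5000,0.0000)
o3: d²=36 ≤ ρ²=64; F_rep = 32·(6,0)/36² = (0.1481,0.0000)
o4: d²=173 > ρ²=64 → inactive
F = F_att + ΣF_rep = (-0.3519,-1.0000)
p' = p + 1/10·F = (-2.0352,7.9000)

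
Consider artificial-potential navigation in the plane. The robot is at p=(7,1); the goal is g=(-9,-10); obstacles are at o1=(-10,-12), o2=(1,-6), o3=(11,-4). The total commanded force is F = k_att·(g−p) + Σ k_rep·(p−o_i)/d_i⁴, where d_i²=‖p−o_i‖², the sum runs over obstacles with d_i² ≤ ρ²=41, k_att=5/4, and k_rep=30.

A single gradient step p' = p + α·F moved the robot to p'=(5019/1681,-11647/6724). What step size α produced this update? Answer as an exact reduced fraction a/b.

α = 1/5

F_att = 5/4·(g−p) = 5/4·(-16,-11) = (-20.0000,-13.7500)
o1: d²=458 > ρ²=41 → inactive
o2: d²=85 > ρ²=41 → inactive
o3: d²=41 ≤ ρ²=41; F_rep = 30·(-4,5)/41² = (-0.0714,0.0892)
F = F_att + ΣF_rep = (-20.0714,-13.6608)
Δp = p'−p = (-4.0143,-2.7322); α = Δx/Fx = (-6748/1681) / (-33740/1681) = 1/5
check: Δy/Fy = (-18371/6724) / (-91855/6724) = 1/5 ✓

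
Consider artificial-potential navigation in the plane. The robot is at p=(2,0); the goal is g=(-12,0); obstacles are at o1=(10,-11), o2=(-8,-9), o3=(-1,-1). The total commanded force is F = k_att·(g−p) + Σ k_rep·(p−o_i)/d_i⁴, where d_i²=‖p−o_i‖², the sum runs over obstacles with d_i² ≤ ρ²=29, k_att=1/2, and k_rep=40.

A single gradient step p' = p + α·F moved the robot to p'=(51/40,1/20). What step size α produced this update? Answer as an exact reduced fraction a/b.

α = 1/8

F_att = 1/2·(g−p) = 1/2·(-14,0) = (-7.0000,0.0000)
o1: d²=185 > ρ²=29 → inactive
o2: d²=181 > ρ²=29 → inactive
o3: d²=10 ≤ ρ²=29; F_rep = 40·(3,1)/10² = (1.2000,0.4000)
F = F_att + ΣF_rep = (-5.8000,0.4000)
Δp = p'−p = (-0.7250,0.0500); α = Δx/Fx = (-29/40) / (-29/5) = 1/8
check: Δy/Fy = (1/20) / (2/5) = 1/8 ✓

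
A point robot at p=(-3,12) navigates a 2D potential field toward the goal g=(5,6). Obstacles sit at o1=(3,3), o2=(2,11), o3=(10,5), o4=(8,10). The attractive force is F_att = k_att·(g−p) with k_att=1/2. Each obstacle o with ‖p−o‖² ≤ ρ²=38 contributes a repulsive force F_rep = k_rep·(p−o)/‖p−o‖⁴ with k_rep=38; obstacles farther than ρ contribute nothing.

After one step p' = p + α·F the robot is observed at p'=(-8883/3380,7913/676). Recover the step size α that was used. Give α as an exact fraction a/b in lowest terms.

α = 1/10

F_att = 1/2·(g−p) = 1/2·(8,-6) = (4.0000,-3.0000)
o1: d²=117 > ρ²=38 → inactive
o2: d²=26 ≤ ρ²=38; F_rep = 38·(-5,1)/26² = (-0.2811,0.0562)
o3: d²=218 > ρ²=38 → inactive
o4: d²=125 > ρ²=38 → inactive
F = F_att + ΣF_rep = (3.7189,-2.9438)
Δp = p'−p = (0.3719,-0.2944); α = Δx/Fx = (1257/3380) / (1257/338) = 1/10
check: Δy/Fy = (-199/676) / (-995/338) = 1/10 ✓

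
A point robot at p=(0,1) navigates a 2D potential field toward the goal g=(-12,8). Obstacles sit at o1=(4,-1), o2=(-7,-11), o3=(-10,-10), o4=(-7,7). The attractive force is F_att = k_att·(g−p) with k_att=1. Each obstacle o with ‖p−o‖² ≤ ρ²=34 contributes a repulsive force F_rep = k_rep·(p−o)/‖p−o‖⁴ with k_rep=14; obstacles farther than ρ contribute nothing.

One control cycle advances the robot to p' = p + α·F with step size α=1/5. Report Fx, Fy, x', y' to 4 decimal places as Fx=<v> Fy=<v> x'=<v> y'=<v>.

Fx=-12.1400 Fy=7.0700 x'=-2.4280 y'=2.4140

F_att = 1·(g−p) = 1·(-12,7) = (-12.0000,7.0000)
o1: d²=20 ≤ ρ²=34; F_rep = 14·(-4,2)/20² = (-0.1400,0.0700)
o2: d²=193 > ρ²=34 → inactive
o3: d²=221 > ρ²=34 → inactive
o4: d²=85 > ρ²=34 → inactive
F = F_att + ΣF_rep = (-12.1400,7.0700)
p' = p + 1/5·F = (-2.4280,2.4140)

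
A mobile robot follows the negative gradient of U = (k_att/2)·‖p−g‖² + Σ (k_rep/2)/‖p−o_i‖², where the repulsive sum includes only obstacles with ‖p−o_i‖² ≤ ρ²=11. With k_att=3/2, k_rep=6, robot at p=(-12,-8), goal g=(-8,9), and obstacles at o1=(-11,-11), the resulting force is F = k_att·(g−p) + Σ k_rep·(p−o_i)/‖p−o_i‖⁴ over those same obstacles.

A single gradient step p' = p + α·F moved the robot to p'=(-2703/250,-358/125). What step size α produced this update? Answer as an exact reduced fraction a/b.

F_att = 3/2·(g−p) = 3/2·(4,17) = (6.0000,25.5000)
o1: d²=10 ≤ ρ²=11; F_rep = 6·(-1,3)/10² = (-0.0600,0.1800)
F = F_att + ΣF_rep = (5.9400,25.6800)
Δp = p'−p = (1.1880,5.1360); α = Δx/Fx = (297/250) / (297/50) = 1/5
check: Δy/Fy = (642/125) / (642/25) = 1/5 ✓

α = 1/5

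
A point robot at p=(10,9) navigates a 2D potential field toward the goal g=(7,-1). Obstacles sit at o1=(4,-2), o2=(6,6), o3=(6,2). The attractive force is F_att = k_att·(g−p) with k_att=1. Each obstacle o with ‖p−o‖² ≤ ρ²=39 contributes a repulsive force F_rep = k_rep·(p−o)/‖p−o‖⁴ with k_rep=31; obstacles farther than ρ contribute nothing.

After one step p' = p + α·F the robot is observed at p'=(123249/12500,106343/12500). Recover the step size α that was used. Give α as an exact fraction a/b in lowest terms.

α = 1/20

F_att = 1·(g−p) = 1·(-3,-10) = (-3.0000,-10.0000)
o1: d²=157 > ρ²=39 → inactive
o2: d²=25 ≤ ρ²=39; F_rep = 31·(4,3)/25² = (0.1984,0.1488)
o3: d²=65 > ρ²=39 → inactive
F = F_att + ΣF_rep = (-2.8016,-9.8512)
Δp = p'−p = (-0.1401,-0.4926); α = Δx/Fx = (-1751/12500) / (-1751/625) = 1/20
check: Δy/Fy = (-6157/12500) / (-6157/625) = 1/20 ✓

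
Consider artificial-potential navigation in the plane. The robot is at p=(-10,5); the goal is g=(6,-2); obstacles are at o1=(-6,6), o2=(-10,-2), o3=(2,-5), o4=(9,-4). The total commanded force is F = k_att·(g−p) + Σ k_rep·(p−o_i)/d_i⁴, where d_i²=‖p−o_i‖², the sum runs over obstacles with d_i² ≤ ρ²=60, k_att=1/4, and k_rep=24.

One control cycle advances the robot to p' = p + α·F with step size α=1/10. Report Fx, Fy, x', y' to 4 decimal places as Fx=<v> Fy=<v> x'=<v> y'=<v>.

F_att = 1/4·(g−p) = 1/4·(16,-7) = (4.0000,-1.7500)
o1: d²=17 ≤ ρ²=60; F_rep = 24·(-4,-1)/17² = (-0.3322,-0.0830)
o2: d²=49 ≤ ρ²=60; F_rep = 24·(0,7)/49² = (0.0000,0.0700)
o3: d²=244 > ρ²=60 → inactive
o4: d²=442 > ρ²=60 → inactive
F = F_att + ΣF_rep = (3.6678,-1.7631)
p' = p + 1/10·F = (-9.6332,4.8237)

Fx=3.6678 Fy=-1.7631 x'=-9.6332 y'=4.8237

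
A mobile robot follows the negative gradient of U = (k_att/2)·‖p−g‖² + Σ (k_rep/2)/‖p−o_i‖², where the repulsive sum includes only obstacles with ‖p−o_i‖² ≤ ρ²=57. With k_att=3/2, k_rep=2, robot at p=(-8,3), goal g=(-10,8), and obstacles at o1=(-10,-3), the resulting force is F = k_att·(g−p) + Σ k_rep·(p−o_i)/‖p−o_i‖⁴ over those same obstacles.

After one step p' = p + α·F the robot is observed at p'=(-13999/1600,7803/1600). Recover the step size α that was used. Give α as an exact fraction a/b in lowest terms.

α = 1/4

F_att = 3/2·(g−p) = 3/2·(-2,5) = (-3.0000,7.5000)
o1: d²=40 ≤ ρ²=57; F_rep = 2·(2,6)/40² = (0.0025,0.0075)
F = F_att + ΣF_rep = (-2.9975,7.5075)
Δp = p'−p = (-0.7494,1.8769); α = Δx/Fx = (-1199/1600) / (-1199/400) = 1/4
check: Δy/Fy = (3003/1600) / (3003/400) = 1/4 ✓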